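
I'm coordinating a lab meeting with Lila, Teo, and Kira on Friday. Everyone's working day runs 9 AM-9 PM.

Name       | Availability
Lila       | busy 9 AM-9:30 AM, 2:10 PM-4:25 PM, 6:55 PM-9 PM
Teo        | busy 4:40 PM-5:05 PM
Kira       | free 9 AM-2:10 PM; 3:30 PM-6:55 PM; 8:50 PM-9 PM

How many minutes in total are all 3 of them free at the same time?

405

Lila free: 09:30-14:10, 16:25-18:55 (invert busy blocks within the working day).
Teo free: 09:00-16:40, 17:05-21:00 (invert busy blocks within the working day).
Kira free: 09:00-14:10, 15:30-18:55, 20:50-21:00.
Lila ∩ Teo: 09:30-14:10, 16:25-16:40, 17:05-18:55.
Lila ∩ Teo ∩ Kira: 09:30-14:10, 16:25-16:40, 17:05-18:55.
Those are the intersection windows.
Summing the common windows: 280 + 15 + 110 = 405 minutes.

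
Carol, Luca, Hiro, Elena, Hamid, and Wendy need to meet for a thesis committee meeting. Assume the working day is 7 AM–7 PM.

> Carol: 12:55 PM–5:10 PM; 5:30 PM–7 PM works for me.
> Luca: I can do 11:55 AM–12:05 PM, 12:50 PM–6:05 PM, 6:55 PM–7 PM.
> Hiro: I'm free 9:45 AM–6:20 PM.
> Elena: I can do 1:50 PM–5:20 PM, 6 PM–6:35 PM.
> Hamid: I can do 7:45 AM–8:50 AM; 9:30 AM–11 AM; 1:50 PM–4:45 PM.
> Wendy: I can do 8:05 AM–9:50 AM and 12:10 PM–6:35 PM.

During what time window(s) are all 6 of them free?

Carol ∩ Luca: 12:55-17:10, 17:30-18:05, 18:55-19:00.
Carol ∩ Luca ∩ Hiro: 12:55-17:10, 17:30-18:05.
Carol ∩ Luca ∩ Hiro ∩ Elena: 13:50-17:10, 18:00-18:05.
Carol ∩ Luca ∩ Hiro ∩ Elena ∩ Hamid: 13:50-16:45.
Carol ∩ Luca ∩ Hiro ∩ Elena ∩ Hamid ∩ Wendy: 13:50-16:45.

13:50-16:45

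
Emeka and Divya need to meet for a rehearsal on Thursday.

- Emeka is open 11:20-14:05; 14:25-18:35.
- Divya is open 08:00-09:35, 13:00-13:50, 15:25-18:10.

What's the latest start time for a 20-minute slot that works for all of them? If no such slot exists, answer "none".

17:50

Emeka ∩ Divya: 13:00-13:50, 15:25-18:10.
So the common availability across everyone is 13:00-13:50, 15:25-18:10.
The last common window of at least 20 minutes is 15:25-18:10; a 20-minute meeting can start as late as 17:50 and still end by 18:10.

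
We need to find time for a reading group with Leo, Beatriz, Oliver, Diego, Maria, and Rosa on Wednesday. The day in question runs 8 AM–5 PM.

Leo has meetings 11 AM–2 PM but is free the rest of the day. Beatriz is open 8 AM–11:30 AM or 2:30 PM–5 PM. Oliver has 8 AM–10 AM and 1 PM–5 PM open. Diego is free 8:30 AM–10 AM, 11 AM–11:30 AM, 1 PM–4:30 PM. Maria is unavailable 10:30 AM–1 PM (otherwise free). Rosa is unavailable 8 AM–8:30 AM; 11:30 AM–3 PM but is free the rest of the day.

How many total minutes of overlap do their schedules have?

180

Leo free: 08:00-11:00, 14:00-17:00 (invert busy blocks within the working day).
Beatriz free: 08:00-11:30, 14:30-17:00.
Oliver free: 08:00-10:00, 13:00-17:00.
Diego free: 08:30-10:00, 11:00-11:30, 13:00-16:30.
Maria free: 08:00-10:30, 13:00-17:00 (invert busy blocks within the working day).
Rosa free: 08:30-11:30, 15:00-17:00 (invert busy blocks within the working day).
Leo ∩ Beatriz: 08:00-11:00, 14:30-17:00.
Leo ∩ Beatriz ∩ Oliver: 08:00-10:00, 14:30-17:00.
Leo ∩ Beatriz ∩ Oliver ∩ Diego: 08:30-10:00, 14:30-16:30.
Leo ∩ Beatriz ∩ Oliver ∩ Diego ∩ Maria: 08:30-10:00, 14:30-16:30.
Leo ∩ Beatriz ∩ Oliver ∩ Diego ∩ Maria ∩ Rosa: 08:30-10:00, 15:00-16:30.
Summing the common windows: 90 + 90 = 180 minutes.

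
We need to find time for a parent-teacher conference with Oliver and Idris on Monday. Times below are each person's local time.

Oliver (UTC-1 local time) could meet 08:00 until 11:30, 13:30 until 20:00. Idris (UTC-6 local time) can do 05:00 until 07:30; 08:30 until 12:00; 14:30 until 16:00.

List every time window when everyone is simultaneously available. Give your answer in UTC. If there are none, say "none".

11:00-12:30, 14:30-18:00, 20:30-21:00

Oliver in UTC: 09:00-12:30, 14:30-21:00 (add 1h to convert from UTC-1).
Idris in UTC: 11:00-13:30, 14:30-18:00, 20:30-22:00 (add 6h to convert from UTC-6).
Oliver ∩ Idris: 11:00-12:30, 14:30-18:00, 20:30-21:00.
Those are the intersection windows.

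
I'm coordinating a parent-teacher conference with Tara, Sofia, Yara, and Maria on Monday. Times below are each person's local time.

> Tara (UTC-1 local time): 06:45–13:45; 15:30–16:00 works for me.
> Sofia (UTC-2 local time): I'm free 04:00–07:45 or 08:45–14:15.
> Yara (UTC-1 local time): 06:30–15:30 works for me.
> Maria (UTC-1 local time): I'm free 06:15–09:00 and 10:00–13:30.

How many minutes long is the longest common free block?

Tara in UTC: 07:45-14:45, 16:30-17:00 (add 1h to convert from UTC-1).
Sofia in UTC: 06:00-09:45, 10:45-16:15 (add 2h to convert from UTC-2).
Yara in UTC: 07:30-16:30 (add 1h to convert from UTC-1).
Maria in UTC: 07:15-10:00, 11:00-14:30 (add 1h to convert from UTC-1).
Tara ∩ Sofia: 07:45-09:45, 10:45-14:45.
Tara ∩ Sofia ∩ Yara: 07:45-09:45, 10:45-14:45.
Tara ∩ Sofia ∩ Yara ∩ Maria: 07:45-09:45, 11:00-14:30.
So the common availability across everyone is 07:45-09:45, 11:00-14:30.
The longest is 11:00-14:30 at 210 minutes.

210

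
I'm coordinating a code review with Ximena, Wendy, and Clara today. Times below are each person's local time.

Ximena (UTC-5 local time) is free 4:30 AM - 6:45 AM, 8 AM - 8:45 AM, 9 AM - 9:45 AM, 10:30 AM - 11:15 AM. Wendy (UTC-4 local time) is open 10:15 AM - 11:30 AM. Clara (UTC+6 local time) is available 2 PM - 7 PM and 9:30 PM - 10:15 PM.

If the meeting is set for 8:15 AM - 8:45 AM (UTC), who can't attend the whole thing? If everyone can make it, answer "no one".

Ximena in UTC: 09:30-11:45, 13:00-13:45, 14:00-14:45, 15:30-16:15 (add 5h to convert from UTC-5).
Wendy in UTC: 14:15-15:30 (add 4h to convert from UTC-4).
Clara in UTC: 08:00-13:00, 15:30-16:15 (subtract 6h to convert from UTC+6).
Ximena: not fully free for 08:15-08:45. Wendy: not fully free for 08:15-08:45. Clara: free for 08:15-08:45.

Wendy, Ximena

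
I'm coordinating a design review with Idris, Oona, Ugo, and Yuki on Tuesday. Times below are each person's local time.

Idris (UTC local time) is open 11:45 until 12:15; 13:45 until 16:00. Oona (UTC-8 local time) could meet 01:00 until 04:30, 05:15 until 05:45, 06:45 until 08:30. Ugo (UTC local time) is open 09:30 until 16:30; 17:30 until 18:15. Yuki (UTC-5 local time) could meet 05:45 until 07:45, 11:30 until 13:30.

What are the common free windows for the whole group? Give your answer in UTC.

11:45-12:15

Idris in UTC: 11:45-12:15, 13:45-16:00.
Oona in UTC: 09:00-12:30, 13:15-13:45, 14:45-16:30 (add 8h to convert from UTC-8).
Ugo in UTC: 09:30-16:30, 17:30-18:15.
Yuki in UTC: 10:45-12:45, 16:30-18:30 (add 5h to convert from UTC-5).
Idris ∩ Oona: 11:45-12:15, 14:45-16:00.
Idris ∩ Oona ∩ Ugo: 11:45-12:15, 14:45-16:00.
Idris ∩ Oona ∩ Ugo ∩ Yuki: 11:45-12:15.
So the common availability across everyone is 11:45-12:15.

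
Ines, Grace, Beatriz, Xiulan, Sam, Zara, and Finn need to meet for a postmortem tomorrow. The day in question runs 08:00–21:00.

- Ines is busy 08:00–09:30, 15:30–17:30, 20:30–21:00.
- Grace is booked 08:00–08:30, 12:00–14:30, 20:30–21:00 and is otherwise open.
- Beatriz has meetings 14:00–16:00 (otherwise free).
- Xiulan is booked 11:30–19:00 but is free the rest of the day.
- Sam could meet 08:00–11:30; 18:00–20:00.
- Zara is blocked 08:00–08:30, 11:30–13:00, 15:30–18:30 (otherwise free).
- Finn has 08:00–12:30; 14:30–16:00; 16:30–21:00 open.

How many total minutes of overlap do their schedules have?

180

Ines free: 09:30-15:30, 17:30-20:30 (invert busy blocks within the working day).
Grace free: 08:30-12:00, 14:30-20:30 (invert busy blocks within the working day).
Beatriz free: 08:00-14:00, 16:00-21:00 (invert busy blocks within the working day).
Xiulan free: 08:00-11:30, 19:00-21:00 (invert busy blocks within the working day).
Sam free: 08:00-11:30, 18:00-20:00.
Zara free: 08:30-11:30, 13:00-15:30, 18:30-21:00 (invert busy blocks within the working day).
Finn free: 08:00-12:30, 14:30-16:00, 16:30-21:00.
Ines ∩ Grace: 09:30-12:00, 14:30-15:30, 17:30-20:30.
Ines ∩ Grace ∩ Beatriz: 09:30-12:00, 17:30-20:30.
Ines ∩ Grace ∩ Beatriz ∩ Xiulan: 09:30-11:30, 19:00-20:30.
Ines ∩ Grace ∩ Beatriz ∩ Xiulan ∩ Sam: 09:30-11:30, 19:00-20:00.
Ines ∩ Grace ∩ Beatriz ∩ Xiulan ∩ Sam ∩ Zara: 09:30-11:30, 19:00-20:00.
Ines ∩ Grace ∩ Beatriz ∩ Xiulan ∩ Sam ∩ Zara ∩ Finn: 09:30-11:30, 19:00-20:00.
So the common availability across everyone is 09:30-11:30, 19:00-20:00.
Summing the common windows: 120 + 60 = 180 minutes.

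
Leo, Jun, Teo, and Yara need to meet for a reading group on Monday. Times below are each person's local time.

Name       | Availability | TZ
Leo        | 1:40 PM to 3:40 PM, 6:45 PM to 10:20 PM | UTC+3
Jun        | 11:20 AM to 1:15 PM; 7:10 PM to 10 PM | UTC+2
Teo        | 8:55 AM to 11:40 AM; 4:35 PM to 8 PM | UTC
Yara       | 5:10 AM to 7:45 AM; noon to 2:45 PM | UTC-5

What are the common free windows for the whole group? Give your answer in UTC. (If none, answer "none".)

10:40-11:15, 17:10-19:20

Leo in UTC: 10:40-12:40, 15:45-19:20 (subtract 3h to convert from UTC+3).
Jun in UTC: 09:20-11:15, 17:10-20:00 (subtract 2h to convert from UTC+2).
Teo in UTC: 08:55-11:40, 16:35-20:00.
Yara in UTC: 10:10-12:45, 17:00-19:45 (add 5h to convert from UTC-5).
Leo ∩ Jun: 10:40-11:15, 17:10-19:20.
Leo ∩ Jun ∩ Teo: 10:40-11:15, 17:10-19:20.
Leo ∩ Jun ∩ Teo ∩ Yara: 10:40-11:15, 17:10-19:20.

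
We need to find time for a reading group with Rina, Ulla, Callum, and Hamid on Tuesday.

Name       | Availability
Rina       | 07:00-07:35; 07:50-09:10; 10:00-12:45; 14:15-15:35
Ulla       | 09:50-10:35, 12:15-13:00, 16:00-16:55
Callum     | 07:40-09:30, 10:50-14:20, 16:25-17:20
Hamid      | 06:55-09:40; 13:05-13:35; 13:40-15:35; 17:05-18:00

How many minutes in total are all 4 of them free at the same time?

Rina ∩ Ulla: 10:00-10:35, 12:15-12:45.
Rina ∩ Ulla ∩ Callum: 12:15-12:45.
Rina ∩ Ulla ∩ Callum ∩ Hamid: ∅.
There is no time when everyone is free.
There is no common window, so the total is 0 minutes.

0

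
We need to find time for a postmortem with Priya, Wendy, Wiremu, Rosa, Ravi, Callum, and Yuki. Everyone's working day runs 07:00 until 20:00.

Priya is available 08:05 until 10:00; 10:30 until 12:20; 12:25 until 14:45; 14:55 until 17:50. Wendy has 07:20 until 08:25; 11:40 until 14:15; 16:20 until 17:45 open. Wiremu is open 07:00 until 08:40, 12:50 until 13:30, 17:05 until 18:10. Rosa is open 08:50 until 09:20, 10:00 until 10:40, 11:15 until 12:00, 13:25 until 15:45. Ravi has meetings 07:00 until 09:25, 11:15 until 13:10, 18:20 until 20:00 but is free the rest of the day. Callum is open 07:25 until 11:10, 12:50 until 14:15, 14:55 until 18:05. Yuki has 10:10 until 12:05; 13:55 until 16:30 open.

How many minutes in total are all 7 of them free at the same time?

Priya free: 08:05-10:00, 10:30-12:20, 12:25-14:45, 14:55-17:50.
Wendy free: 07:20-08:25, 11:40-14:15, 16:20-17:45.
Wiremu free: 07:00-08:40, 12:50-13:30, 17:05-18:10.
Rosa free: 08:50-09:20, 10:00-10:40, 11:15-12:00, 13:25-15:45.
Ravi free: 09:25-11:15, 13:10-18:20 (invert busy blocks within the working day).
Callum free: 07:25-11:10, 12:50-14:15, 14:55-18:05.
Yuki free: 10:10-12:05, 13:55-16:30.
Priya ∩ Wendy: 08:05-08:25, 11:40-12:20, 12:25-14:15, 16:20-17:45.
Priya ∩ Wendy ∩ Wiremu: 08:05-08:25, 12:50-13:30, 17:05-17:45.
Priya ∩ Wendy ∩ Wiremu ∩ Rosa: 13:25-13:30.
Priya ∩ Wendy ∩ Wiremu ∩ Rosa ∩ Ravi: 13:25-13:30.
Priya ∩ Wendy ∩ Wiremu ∩ Rosa ∩ Ravi ∩ Callum: 13:25-13:30.
Priya ∩ Wendy ∩ Wiremu ∩ Rosa ∩ Ravi ∩ Callum ∩ Yuki: ∅.
There is no time when everyone is free.
There is no common window, so the total is 0 minutes.

0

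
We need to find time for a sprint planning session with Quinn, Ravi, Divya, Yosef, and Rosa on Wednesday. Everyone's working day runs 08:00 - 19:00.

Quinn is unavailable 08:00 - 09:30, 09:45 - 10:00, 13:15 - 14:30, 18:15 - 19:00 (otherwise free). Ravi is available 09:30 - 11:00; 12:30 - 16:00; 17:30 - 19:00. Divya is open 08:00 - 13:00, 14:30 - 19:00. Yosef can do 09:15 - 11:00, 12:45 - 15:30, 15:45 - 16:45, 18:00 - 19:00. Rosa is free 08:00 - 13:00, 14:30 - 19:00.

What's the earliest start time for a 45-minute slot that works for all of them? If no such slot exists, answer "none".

10:00

Quinn free: 09:30-09:45, 10:00-13:15, 14:30-18:15 (invert busy blocks within the working day).
Ravi free: 09:30-11:00, 12:30-16:00, 17:30-19:00.
Divya free: 08:00-13:00, 14:30-19:00.
Yosef free: 09:15-11:00, 12:45-15:30, 15:45-16:45, 18:00-19:00.
Rosa free: 08:00-13:00, 14:30-19:00.
Quinn ∩ Ravi: 09:30-09:45, 10:00-11:00, 12:30-13:15, 14:30-16:00, 17:30-18:15.
Quinn ∩ Ravi ∩ Divya: 09:30-09:45, 10:00-11:00, 12:30-13:00, 14:30-16:00, 17:30-18:15.
Quinn ∩ Ravi ∩ Divya ∩ Yosef: 09:30-09:45, 10:00-11:00, 12:45-13:00, 14:30-15:30, 15:45-16:00, 18:00-18:15.
Quinn ∩ Ravi ∩ Divya ∩ Yosef ∩ Rosa: 09:30-09:45, 10:00-11:00, 12:45-13:00, 14:30-15:30, 15:45-16:00, 18:00-18:15.
The first common window of at least 45 minutes is 10:00-11:00, so the earliest start is 10:00.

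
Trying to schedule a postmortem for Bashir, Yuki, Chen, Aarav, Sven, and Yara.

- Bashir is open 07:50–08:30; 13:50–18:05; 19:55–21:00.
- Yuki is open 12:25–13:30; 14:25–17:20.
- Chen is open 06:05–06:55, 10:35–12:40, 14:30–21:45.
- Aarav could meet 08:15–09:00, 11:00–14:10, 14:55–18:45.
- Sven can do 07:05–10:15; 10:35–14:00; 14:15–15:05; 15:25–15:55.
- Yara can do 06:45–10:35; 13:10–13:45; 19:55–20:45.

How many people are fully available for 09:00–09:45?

2

Sven and Yara can make the full 09:00-09:45 slot — that's 2.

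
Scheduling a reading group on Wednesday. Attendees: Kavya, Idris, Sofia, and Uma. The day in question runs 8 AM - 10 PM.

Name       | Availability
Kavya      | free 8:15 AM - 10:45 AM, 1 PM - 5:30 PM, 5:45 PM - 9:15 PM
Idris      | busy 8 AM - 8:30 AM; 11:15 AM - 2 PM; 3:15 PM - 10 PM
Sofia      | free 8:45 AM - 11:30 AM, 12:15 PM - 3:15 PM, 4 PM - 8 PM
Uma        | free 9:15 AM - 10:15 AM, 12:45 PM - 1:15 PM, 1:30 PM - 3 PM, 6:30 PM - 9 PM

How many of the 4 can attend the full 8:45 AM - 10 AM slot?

3

Kavya free: 08:15-10:45, 13:00-17:30, 17:45-21:15.
Idris free: 08:30-11:15, 14:00-15:15 (invert busy blocks within the working day).
Sofia free: 08:45-11:30, 12:15-15:15, 16:00-20:00.
Uma free: 09:15-10:15, 12:45-13:15, 13:30-15:00, 18:30-21:00.
Kavya, Idris, and Sofia can make the full 08:45-10:00 slot — that's 3.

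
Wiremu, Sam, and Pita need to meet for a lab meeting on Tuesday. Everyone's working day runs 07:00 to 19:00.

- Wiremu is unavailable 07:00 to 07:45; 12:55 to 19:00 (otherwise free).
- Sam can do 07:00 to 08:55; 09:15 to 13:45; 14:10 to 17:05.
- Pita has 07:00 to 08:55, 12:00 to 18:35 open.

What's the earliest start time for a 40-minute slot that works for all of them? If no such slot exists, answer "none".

07:45

Wiremu free: 07:45-12:55 (invert busy blocks within the working day).
Sam free: 07:00-08:55, 09:15-13:45, 14:10-17:05.
Pita free: 07:00-08:55, 12:00-18:35.
Wiremu ∩ Sam: 07:45-08:55, 09:15-12:55.
Wiremu ∩ Sam ∩ Pita: 07:45-08:55, 12:00-12:55.
So the common availability across everyone is 07:45-08:55, 12:00-12:55.
The first common window of at least 40 minutes is 07:45-08:55, so the earliest start is 07:45.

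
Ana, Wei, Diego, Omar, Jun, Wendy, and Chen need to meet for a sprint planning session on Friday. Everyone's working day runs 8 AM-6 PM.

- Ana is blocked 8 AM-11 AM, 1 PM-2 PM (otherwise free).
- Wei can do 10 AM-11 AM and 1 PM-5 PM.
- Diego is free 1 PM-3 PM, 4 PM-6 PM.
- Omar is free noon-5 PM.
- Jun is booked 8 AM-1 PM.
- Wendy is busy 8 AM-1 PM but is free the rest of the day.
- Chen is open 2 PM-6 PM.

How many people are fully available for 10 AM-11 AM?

1

Ana free: 11:00-13:00, 14:00-18:00 (invert busy blocks within the working day).
Wei free: 10:00-11:00, 13:00-17:00.
Diego free: 13:00-15:00, 16:00-18:00.
Omar free: 12:00-17:00.
Jun free: 13:00-18:00 (invert busy blocks within the working day).
Wendy free: 13:00-18:00 (invert busy blocks within the working day).
Chen free: 14:00-18:00.
Wei can make the full 10:00-11:00 slot — that's 1.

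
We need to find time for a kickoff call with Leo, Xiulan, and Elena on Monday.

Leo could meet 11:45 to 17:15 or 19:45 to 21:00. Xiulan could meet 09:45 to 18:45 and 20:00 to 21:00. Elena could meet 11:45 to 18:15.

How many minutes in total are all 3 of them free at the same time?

Leo ∩ Xiulan: 11:45-17:15, 20:00-21:00.
Leo ∩ Xiulan ∩ Elena: 11:45-17:15.
That's a single block of 330 minutes.

330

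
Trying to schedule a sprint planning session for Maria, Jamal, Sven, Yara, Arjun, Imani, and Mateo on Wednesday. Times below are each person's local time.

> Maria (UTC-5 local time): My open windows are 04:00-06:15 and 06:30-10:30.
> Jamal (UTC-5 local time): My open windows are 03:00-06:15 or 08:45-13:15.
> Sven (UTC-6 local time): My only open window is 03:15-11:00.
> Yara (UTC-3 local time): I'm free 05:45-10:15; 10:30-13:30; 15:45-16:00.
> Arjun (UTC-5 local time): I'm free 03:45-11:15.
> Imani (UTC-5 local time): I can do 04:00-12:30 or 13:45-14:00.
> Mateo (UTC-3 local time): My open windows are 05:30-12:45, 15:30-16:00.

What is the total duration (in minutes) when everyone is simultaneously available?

Maria in UTC: 09:00-11:15, 11:30-15:30 (add 5h to convert from UTC-5).
Jamal in UTC: 08:00-11:15, 13:45-18:15 (add 5h to convert from UTC-5).
Sven in UTC: 09:15-17:00 (add 6h to convert from UTC-6).
Yara in UTC: 08:45-13:15, 13:30-16:30, 18:45-19:00 (add 3h to convert from UTC-3).
Arjun in UTC: 08:45-16:15 (add 5h to convert from UTC-5).
Imani in UTC: 09:00-17:30, 18:45-19:00 (add 5h to convert from UTC-5).
Mateo in UTC: 08:30-15:45, 18:30-19:00 (add 3h to convert from UTC-3).
Maria ∩ Jamal: 09:00-11:15, 13:45-15:30.
Maria ∩ Jamal ∩ Sven: 09:15-11:15, 13:45-15:30.
Maria ∩ Jamal ∩ Sven ∩ Yara: 09:15-11:15, 13:45-15:30.
Maria ∩ Jamal ∩ Sven ∩ Yara ∩ Arjun: 09:15-11:15, 13:45-15:30.
Maria ∩ Jamal ∩ Sven ∩ Yara ∩ Arjun ∩ Imani: 09:15-11:15, 13:45-15:30.
Maria ∩ Jamal ∩ Sven ∩ Yara ∩ Arjun ∩ Imani ∩ Mateo: 09:15-11:15, 13:45-15:30.
Summing the common windows: 120 + 105 = 225 minutes.

225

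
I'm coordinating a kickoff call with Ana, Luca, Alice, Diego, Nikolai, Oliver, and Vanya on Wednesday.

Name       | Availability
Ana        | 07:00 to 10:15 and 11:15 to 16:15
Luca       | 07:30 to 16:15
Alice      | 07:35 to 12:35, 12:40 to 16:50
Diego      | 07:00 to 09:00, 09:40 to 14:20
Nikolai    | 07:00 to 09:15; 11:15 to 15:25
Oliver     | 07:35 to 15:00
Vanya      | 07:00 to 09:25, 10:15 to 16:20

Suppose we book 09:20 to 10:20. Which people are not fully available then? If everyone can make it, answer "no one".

Ana: not fully free for 09:20-10:20. Luca: free for 09:20-10:20. Alice: free for 09:20-10:20. Diego: not fully free for 09:20-10:20. Nikolai: not fully free for 09:20-10:20. Oliver: free for 09:20-10:20. Vanya: not fully free for 09:20-10:20.

Ana, Diego, Nikolai, Vanya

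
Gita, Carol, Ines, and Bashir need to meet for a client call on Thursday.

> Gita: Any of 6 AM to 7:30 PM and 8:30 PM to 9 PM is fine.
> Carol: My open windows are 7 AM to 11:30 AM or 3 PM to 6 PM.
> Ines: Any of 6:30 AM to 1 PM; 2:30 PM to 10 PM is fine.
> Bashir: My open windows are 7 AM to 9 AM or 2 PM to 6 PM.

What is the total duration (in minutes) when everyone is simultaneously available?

Gita ∩ Carol: 07:00-11:30, 15:00-18:00.
Gita ∩ Carol ∩ Ines: 07:00-11:30, 15:00-18:00.
Gita ∩ Carol ∩ Ines ∩ Bashir: 07:00-09:00, 15:00-18:00.
Summing the common windows: 120 + 180 = 300 minutes.

300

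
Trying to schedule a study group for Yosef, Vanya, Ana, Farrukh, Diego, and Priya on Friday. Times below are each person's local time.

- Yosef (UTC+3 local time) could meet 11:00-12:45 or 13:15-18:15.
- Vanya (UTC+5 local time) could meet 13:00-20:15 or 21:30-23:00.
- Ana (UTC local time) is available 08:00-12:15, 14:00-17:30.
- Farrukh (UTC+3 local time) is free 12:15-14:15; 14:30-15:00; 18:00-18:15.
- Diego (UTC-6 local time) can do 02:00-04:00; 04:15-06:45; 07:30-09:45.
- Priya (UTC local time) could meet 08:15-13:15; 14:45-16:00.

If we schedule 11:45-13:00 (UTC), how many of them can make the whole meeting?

3

Yosef in UTC: 08:00-09:45, 10:15-15:15 (subtract 3h to convert from UTC+3).
Vanya in UTC: 08:00-15:15, 16:30-18:00 (subtract 5h to convert from UTC+5).
Ana in UTC: 08:00-12:15, 14:00-17:30.
Farrukh in UTC: 09:15-11:15, 11:30-12:00, 15:00-15:15 (subtract 3h to convert from UTC+3).
Diego in UTC: 08:00-10:00, 10:15-12:45, 13:30-15:45 (add 6h to convert from UTC-6).
Priya in UTC: 08:15-13:15, 14:45-16:00.
Yosef, Vanya, and Priya can make the full 11:45-13:00 slot — that's 3.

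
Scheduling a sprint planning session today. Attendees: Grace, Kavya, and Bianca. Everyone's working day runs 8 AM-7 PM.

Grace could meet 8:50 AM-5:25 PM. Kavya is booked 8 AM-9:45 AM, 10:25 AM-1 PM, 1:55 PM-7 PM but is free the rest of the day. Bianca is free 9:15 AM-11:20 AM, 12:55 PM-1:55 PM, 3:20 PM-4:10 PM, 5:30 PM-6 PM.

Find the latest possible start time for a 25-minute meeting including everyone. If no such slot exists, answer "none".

Grace free: 08:50-17:25.
Kavya free: 09:45-10:25, 13:00-13:55 (invert busy blocks within the working day).
Bianca free: 09:15-11:20, 12:55-13:55, 15:20-16:10, 17:30-18:00.
Grace ∩ Kavya: 09:45-10:25, 13:00-13:55.
Grace ∩ Kavya ∩ Bianca: 09:45-10:25, 13:00-13:55.
So the common availability across everyone is 09:45-10:25, 13:00-13:55.
The last common window of at least 25 minutes is 13:00-13:55; a 25-minute meeting can start as late as 13:30 and still end by 13:55.

13:30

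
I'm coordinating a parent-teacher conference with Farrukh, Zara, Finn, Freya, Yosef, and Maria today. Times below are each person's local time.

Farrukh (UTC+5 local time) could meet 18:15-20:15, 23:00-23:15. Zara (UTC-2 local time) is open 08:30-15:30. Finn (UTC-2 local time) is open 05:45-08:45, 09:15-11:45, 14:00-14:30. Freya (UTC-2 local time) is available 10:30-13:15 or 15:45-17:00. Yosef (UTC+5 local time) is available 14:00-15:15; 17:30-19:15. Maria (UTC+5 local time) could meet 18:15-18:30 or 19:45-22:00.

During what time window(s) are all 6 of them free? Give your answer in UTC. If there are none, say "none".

13:15-13:30

Farrukh in UTC: 13:15-15:15, 18:00-18:15 (subtract 5h to convert from UTC+5).
Zara in UTC: 10:30-17:30 (add 2h to convert from UTC-2).
Finn in UTC: 07:45-10:45, 11:15-13:45, 16:00-16:30 (add 2h to convert from UTC-2).
Freya in UTC: 12:30-15:15, 17:45-19:00 (add 2h to convert from UTC-2).
Yosef in UTC: 09:00-10:15, 12:30-14:15 (subtract 5h to convert from UTC+5).
Maria in UTC: 13:15-13:30, 14:45-17:00 (subtract 5h to convert from UTC+5).
Farrukh ∩ Zara: 13:15-15:15.
Farrukh ∩ Zara ∩ Finn: 13:15-13:45.
Farrukh ∩ Zara ∩ Finn ∩ Freya: 13:15-13:45.
Farrukh ∩ Zara ∩ Finn ∩ Freya ∩ Yosef: 13:15-13:45.
Farrukh ∩ Zara ∩ Finn ∩ Freya ∩ Yosef ∩ Maria: 13:15-13:30.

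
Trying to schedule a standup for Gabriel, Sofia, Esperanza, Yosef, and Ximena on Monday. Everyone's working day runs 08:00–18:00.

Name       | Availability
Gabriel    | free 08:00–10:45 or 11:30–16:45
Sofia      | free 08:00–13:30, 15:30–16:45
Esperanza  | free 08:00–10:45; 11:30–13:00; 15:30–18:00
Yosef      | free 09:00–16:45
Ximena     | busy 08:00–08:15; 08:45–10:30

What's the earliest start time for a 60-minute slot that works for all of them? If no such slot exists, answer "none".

Gabriel free: 08:00-10:45, 11:30-16:45.
Sofia free: 08:00-13:30, 15:30-16:45.
Esperanza free: 08:00-10:45, 11:30-13:00, 15:30-18:00.
Yosef free: 09:00-16:45.
Ximena free: 08:15-08:45, 10:30-18:00 (invert busy blocks within the working day).
Gabriel ∩ Sofia: 08:00-10:45, 11:30-13:30, 15:30-16:45.
Gabriel ∩ Sofia ∩ Esperanza: 08:00-10:45, 11:30-13:00, 15:30-16:45.
Gabriel ∩ Sofia ∩ Esperanza ∩ Yosef: 09:00-10:45, 11:30-13:00, 15:30-16:45.
Gabriel ∩ Sofia ∩ Esperanza ∩ Yosef ∩ Ximena: 10:30-10:45, 11:30-13:00, 15:30-16:45.
The first common window of at least 60 minutes is 11:30-13:00, so the earliest start is 11:30.

11:30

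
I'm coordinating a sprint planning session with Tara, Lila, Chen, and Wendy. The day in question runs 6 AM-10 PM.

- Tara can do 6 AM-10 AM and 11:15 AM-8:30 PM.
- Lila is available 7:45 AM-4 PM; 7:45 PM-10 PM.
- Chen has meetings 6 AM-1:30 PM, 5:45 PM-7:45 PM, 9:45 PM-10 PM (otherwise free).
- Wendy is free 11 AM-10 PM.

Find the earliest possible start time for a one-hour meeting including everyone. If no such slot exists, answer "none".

Tara free: 06:00-10:00, 11:15-20:30.
Lila free: 07:45-16:00, 19:45-22:00.
Chen free: 13:30-17:45, 19:45-21:45 (invert busy blocks within the working day).
Wendy free: 11:00-22:00.
Tara ∩ Lila: 07:45-10:00, 11:15-16:00, 19:45-20:30.
Tara ∩ Lila ∩ Chen: 13:30-16:00, 19:45-20:30.
Tara ∩ Lila ∩ Chen ∩ Wendy: 13:30-16:00, 19:45-20:30.
The first common window of at least 60 minutes is 13:30-16:00, so the earliest start is 13:30.

13:30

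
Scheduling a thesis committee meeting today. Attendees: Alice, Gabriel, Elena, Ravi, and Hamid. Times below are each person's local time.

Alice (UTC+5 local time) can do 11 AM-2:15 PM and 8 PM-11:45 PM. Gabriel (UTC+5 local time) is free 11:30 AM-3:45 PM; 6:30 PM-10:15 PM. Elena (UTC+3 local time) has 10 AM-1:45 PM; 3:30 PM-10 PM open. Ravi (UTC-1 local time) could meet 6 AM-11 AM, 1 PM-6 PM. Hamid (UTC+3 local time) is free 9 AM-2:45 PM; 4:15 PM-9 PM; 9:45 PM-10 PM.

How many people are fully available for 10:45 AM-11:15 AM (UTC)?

2

Alice in UTC: 06:00-09:15, 15:00-18:45 (subtract 5h to convert from UTC+5).
Gabriel in UTC: 06:30-10:45, 13:30-17:15 (subtract 5h to convert from UTC+5).
Elena in UTC: 07:00-10:45, 12:30-19:00 (subtract 3h to convert from UTC+3).
Ravi in UTC: 07:00-12:00, 14:00-19:00 (add 1h to convert from UTC-1).
Hamid in UTC: 06:00-11:45, 13:15-18:00, 18:45-19:00 (subtract 3h to convert from UTC+3).
Ravi and Hamid can make the full 10:45-11:15 slot — that's 2.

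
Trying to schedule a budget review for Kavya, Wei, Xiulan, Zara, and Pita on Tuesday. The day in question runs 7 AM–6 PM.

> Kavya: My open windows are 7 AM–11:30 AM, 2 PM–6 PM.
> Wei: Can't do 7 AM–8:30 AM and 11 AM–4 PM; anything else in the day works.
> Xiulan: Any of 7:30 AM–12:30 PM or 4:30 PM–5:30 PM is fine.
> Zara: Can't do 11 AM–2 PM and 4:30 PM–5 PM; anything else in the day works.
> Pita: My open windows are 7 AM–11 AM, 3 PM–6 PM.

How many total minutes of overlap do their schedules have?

Kavya free: 07:00-11:30, 14:00-18:00.
Wei free: 08:30-11:00, 16:00-18:00 (invert busy blocks within the working day).
Xiulan free: 07:30-12:30, 16:30-17:30.
Zara free: 07:00-11:00, 14:00-16:30, 17:00-18:00 (invert busy blocks within the working day).
Pita free: 07:00-11:00, 15:00-18:00.
Kavya ∩ Wei: 08:30-11:00, 16:00-18:00.
Kavya ∩ Wei ∩ Xiulan: 08:30-11:00, 16:30-17:30.
Kavya ∩ Wei ∩ Xiulan ∩ Zara: 08:30-11:00, 17:00-17:30.
Kavya ∩ Wei ∩ Xiulan ∩ Zara ∩ Pita: 08:30-11:00, 17:00-17:30.
Summing the common windows: 150 + 30 = 180 minutes.

180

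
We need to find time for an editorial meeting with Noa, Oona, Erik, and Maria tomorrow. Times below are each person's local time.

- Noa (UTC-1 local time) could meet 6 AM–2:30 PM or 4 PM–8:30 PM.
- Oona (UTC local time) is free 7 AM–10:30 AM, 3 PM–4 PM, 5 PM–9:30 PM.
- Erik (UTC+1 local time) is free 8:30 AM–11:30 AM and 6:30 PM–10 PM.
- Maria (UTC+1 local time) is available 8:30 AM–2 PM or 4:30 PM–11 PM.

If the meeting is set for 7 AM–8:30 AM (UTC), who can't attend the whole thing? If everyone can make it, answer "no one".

Noa in UTC: 07:00-15:30, 17:00-21:30 (add 1h to convert from UTC-1).
Oona in UTC: 07:00-10:30, 15:00-16:00, 17:00-21:30.
Erik in UTC: 07:30-10:30, 17:30-21:00 (subtract 1h to convert from UTC+1).
Maria in UTC: 07:30-13:00, 15:30-22:00 (subtract 1h to convert from UTC+1).
Noa: free for 07:00-08:30. Oona: free for 07:00-08:30. Erik: not fully free for 07:00-08:30. Maria: not fully free for 07:00-08:30.

Erik, Maria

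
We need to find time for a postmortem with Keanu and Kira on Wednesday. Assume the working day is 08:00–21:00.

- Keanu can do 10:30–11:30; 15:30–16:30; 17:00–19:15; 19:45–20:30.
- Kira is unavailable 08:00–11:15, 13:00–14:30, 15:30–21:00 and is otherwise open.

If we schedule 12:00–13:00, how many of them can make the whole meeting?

1

Keanu free: 10:30-11:30, 15:30-16:30, 17:00-19:15, 19:45-20:30.
Kira free: 11:15-13:00, 14:30-15:30 (invert busy blocks within the working day).
Kira can make the full 12:00-13:00 slot — that's 1.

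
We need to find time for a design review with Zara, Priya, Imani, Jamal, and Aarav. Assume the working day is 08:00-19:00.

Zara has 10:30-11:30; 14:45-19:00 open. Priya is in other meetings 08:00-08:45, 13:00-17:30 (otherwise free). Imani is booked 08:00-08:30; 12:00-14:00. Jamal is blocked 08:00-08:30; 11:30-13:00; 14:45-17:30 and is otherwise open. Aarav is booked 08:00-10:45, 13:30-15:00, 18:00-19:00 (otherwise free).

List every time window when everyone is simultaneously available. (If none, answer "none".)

Zara free: 10:30-11:30, 14:45-19:00.
Priya free: 08:45-13:00, 17:30-19:00 (invert busy blocks within the working day).
Imani free: 08:30-12:00, 14:00-19:00 (invert busy blocks within the working day).
Jamal free: 08:30-11:30, 13:00-14:45, 17:30-19:00 (invert busy blocks within the working day).
Aarav free: 10:45-13:30, 15:00-18:00 (invert busy blocks within the working day).
Zara ∩ Priya: 10:30-11:30, 17:30-19:00.
Zara ∩ Priya ∩ Imani: 10:30-11:30, 17:30-19:00.
Zara ∩ Priya ∩ Imani ∩ Jamal: 10:30-11:30, 17:30-19:00.
Zara ∩ Priya ∩ Imani ∩ Jamal ∩ Aarav: 10:45-11:30, 17:30-18:00.
Those are the intersection windows.

10:45-11:30, 17:30-18:00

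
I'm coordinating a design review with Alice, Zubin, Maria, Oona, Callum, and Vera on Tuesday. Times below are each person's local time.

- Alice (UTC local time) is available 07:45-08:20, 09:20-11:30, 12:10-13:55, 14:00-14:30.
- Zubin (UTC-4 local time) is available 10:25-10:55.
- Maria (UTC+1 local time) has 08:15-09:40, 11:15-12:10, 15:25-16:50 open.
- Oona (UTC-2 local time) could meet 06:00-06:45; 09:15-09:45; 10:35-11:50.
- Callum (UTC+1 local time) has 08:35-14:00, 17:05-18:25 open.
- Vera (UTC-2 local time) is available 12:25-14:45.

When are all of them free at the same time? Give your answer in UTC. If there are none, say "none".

none

Alice in UTC: 07:45-08:20, 09:20-11:30, 12:10-13:55, 14:00-14:30.
Zubin in UTC: 14:25-14:55 (add 4h to convert from UTC-4).
Maria in UTC: 07:15-08:40, 10:15-11:10, 14:25-15:50 (subtract 1h to convert from UTC+1).
Oona in UTC: 08:00-08:45, 11:15-11:45, 12:35-13:50 (add 2h to convert from UTC-2).
Callum in UTC: 07:35-13:00, 16:05-17:25 (subtract 1h to convert from UTC+1).
Vera in UTC: 14:25-16:45 (add 2h to convert from UTC-2).
Alice ∩ Zubin: 14:25-14:30.
Alice ∩ Zubin ∩ Maria: 14:25-14:30.
Alice ∩ Zubin ∩ Maria ∩ Oona: ∅.
Alice ∩ Zubin ∩ Maria ∩ Oona ∩ Callum: ∅.
Alice ∩ Zubin ∩ Maria ∩ Oona ∩ Callum ∩ Vera: ∅.
There is no time when everyone is free.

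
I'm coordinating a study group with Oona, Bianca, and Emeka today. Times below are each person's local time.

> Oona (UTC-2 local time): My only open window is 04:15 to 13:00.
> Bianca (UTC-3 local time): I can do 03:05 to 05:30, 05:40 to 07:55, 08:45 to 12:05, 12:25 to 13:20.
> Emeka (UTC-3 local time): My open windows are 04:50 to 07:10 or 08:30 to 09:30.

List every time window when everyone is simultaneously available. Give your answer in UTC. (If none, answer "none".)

07:50-08:30, 08:40-10:10, 11:45-12:30

Oona in UTC: 06:15-15:00 (add 2h to convert from UTC-2).
Bianca in UTC: 06:05-08:30, 08:40-10:55, 11:45-15:05, 15:25-16:20 (add 3h to convert from UTC-3).
Emeka in UTC: 07:50-10:10, 11:30-12:30 (add 3h to convert from UTC-3).
Oona ∩ Bianca: 06:15-08:30, 08:40-10:55, 11:45-15:00.
Oona ∩ Bianca ∩ Emeka: 07:50-08:30, 08:40-10:10, 11:45-12:30.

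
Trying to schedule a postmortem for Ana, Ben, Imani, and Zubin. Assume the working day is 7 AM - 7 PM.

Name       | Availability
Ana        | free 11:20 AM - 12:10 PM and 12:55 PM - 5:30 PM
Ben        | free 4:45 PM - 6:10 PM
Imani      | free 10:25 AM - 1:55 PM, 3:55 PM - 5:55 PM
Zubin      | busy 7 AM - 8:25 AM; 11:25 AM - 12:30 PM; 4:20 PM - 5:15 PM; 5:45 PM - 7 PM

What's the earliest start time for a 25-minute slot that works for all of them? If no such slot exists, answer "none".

Ana free: 11:20-12:10, 12:55-17:30.
Ben free: 16:45-18:10.
Imani free: 10:25-13:55, 15:55-17:55.
Zubin free: 08:25-11:25, 12:30-16:20, 17:15-17:45 (invert busy blocks within the working day).
Ana ∩ Ben: 16:45-17:30.
Ana ∩ Ben ∩ Imani: 16:45-17:30.
Ana ∩ Ben ∩ Imani ∩ Zubin: 17:15-17:30.
Those are the intersection windows.
No common window is at least 25 minutes long.

none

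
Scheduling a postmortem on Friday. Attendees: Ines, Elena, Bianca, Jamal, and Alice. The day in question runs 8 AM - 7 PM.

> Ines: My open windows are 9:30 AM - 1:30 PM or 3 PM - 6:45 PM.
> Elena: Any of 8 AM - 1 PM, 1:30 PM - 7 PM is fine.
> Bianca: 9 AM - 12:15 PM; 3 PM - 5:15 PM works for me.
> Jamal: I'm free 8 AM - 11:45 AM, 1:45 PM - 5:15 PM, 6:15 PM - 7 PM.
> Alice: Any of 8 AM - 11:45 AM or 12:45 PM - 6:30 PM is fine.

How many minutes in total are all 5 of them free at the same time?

270

Ines ∩ Elena: 09:30-13:00, 15:00-18:45.
Ines ∩ Elena ∩ Bianca: 09:30-12:15, 15:00-17:15.
Ines ∩ Elena ∩ Bianca ∩ Jamal: 09:30-11:45, 15:00-17:15.
Ines ∩ Elena ∩ Bianca ∩ Jamal ∩ Alice: 09:30-11:45, 15:00-17:15.
Those are the intersection windows.
Summing the common windows: 135 + 135 = 270 minutes.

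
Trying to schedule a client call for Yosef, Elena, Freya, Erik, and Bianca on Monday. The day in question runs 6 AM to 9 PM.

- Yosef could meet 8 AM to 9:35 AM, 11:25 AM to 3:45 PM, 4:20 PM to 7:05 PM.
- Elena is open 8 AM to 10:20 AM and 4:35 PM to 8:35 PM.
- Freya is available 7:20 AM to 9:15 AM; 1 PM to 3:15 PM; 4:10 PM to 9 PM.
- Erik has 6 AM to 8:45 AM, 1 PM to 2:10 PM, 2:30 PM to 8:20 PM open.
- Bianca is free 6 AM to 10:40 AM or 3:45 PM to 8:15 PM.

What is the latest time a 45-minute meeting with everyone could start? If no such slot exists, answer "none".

Yosef ∩ Elena: 08:00-09:35, 16:35-19:05.
Yosef ∩ Elena ∩ Freya: 08:00-09:15, 16:35-19:05.
Yosef ∩ Elena ∩ Freya ∩ Erik: 08:00-08:45, 16:35-19:05.
Yosef ∩ Elena ∩ Freya ∩ Erik ∩ Bianca: 08:00-08:45, 16:35-19:05.
The last common window of at least 45 minutes is 16:35-19:05; a 45-minute meeting can start as late as 18:20 and still end by 19:05.

18:20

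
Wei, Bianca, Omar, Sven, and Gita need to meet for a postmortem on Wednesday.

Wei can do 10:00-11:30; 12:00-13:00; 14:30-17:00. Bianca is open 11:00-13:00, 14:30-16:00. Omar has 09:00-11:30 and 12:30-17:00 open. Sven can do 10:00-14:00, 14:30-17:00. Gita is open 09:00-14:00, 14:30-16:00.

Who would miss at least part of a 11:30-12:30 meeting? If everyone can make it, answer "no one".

Omar, Wei

Wei: not fully free for 11:30-12:30. Bianca: free for 11:30-12:30. Omar: not fully free for 11:30-12:30. Sven: free for 11:30-12:30. Gita: free for 11:30-12:30.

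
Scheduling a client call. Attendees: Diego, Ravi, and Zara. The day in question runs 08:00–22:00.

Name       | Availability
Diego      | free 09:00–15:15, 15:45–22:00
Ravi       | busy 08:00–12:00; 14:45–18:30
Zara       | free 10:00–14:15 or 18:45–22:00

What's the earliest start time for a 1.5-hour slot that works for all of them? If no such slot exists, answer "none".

Diego free: 09:00-15:15, 15:45-22:00.
Ravi free: 12:00-14:45, 18:30-22:00 (invert busy blocks within the working day).
Zara free: 10:00-14:15, 18:45-22:00.
Diego ∩ Ravi: 12:00-14:45, 18:30-22:00.
Diego ∩ Ravi ∩ Zara: 12:00-14:15, 18:45-22:00.
Those are the intersection windows.
The first common window of at least 90 minutes is 12:00-14:15, so the earliest start is 12:00.

12:00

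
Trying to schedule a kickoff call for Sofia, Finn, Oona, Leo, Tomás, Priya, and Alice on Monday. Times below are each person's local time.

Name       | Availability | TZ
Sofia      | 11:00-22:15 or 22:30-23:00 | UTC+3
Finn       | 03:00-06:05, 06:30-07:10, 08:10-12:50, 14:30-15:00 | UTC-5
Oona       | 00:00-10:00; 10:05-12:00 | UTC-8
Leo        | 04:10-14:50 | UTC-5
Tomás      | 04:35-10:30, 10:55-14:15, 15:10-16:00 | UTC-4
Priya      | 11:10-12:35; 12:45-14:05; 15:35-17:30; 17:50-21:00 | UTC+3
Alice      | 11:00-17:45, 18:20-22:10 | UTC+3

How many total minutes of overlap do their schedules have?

Sofia in UTC: 08:00-19:15, 19:30-20:00 (subtract 3h to convert from UTC+3).
Finn in UTC: 08:00-11:05, 11:30-12:10, 13:10-17:50, 19:30-20:00 (add 5h to convert from UTC-5).
Oona in UTC: 08:00-18:00, 18:05-20:00 (add 8h to convert from UTC-8).
Leo in UTC: 09:10-19:50 (add 5h to convert from UTC-5).
Tomás in UTC: 08:35-14:30, 14:55-18:15, 19:10-20:00 (add 4h to convert from UTC-4).
Priya in UTC: 08:10-09:35, 09:45-11:05, 12:35-14:30, 14:50-18:00 (subtract 3h to convert from UTC+3).
Alice in UTC: 08:00-14:45, 15:20-19:10 (subtract 3h to convert from UTC+3).
Sofia ∩ Finn: 08:00-11:05, 11:30-12:10, 13:10-17:50, 19:30-20:00.
Sofia ∩ Finn ∩ Oona: 08:00-11:05, 11:30-12:10, 13:10-17:50, 19:30-20:00.
Sofia ∩ Finn ∩ Oona ∩ Leo: 09:10-11:05, 11:30-12:10, 13:10-17:50, 19:30-19:50.
Sofia ∩ Finn ∩ Oona ∩ Leo ∩ Tomás: 09:10-11:05, 11:30-12:10, 13:10-14:30, 14:55-17:50, 19:30-19:50.
Sofia ∩ Finn ∩ Oona ∩ Leo ∩ Tomás ∩ Priya: 09:10-09:35, 09:45-11:05, 13:10-14:30, 14:55-17:50.
Sofia ∩ Finn ∩ Oona ∩ Leo ∩ Tomás ∩ Priya ∩ Alice: 09:10-09:35, 09:45-11:05, 13:10-14:30, 15:20-17:50.
Summing the common windows: 25 + 80 + 80 + 150 = 335 minutes.

335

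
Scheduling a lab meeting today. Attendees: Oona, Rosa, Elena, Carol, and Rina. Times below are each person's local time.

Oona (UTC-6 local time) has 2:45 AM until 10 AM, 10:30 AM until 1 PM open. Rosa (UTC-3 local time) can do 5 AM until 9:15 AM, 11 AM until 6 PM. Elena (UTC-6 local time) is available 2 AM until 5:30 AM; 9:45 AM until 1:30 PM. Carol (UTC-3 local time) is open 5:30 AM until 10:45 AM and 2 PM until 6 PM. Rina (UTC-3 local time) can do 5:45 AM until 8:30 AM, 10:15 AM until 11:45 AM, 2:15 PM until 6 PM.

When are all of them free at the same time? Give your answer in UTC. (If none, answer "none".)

08:45-11:30, 17:15-19:00

Oona in UTC: 08:45-16:00, 16:30-19:00 (add 6h to convert from UTC-6).
Rosa in UTC: 08:00-12:15, 14:00-21:00 (add 3h to convert from UTC-3).
Elena in UTC: 08:00-11:30, 15:45-19:30 (add 6h to convert from UTC-6).
Carol in UTC: 08:30-13:45, 17:00-21:00 (add 3h to convert from UTC-3).
Rina in UTC: 08:45-11:30, 13:15-14:45, 17:15-21:00 (add 3h to convert from UTC-3).
Oona ∩ Rosa: 08:45-12:15, 14:00-16:00, 16:30-19:00.
Oona ∩ Rosa ∩ Elena: 08:45-11:30, 15:45-16:00, 16:30-19:00.
Oona ∩ Rosa ∩ Elena ∩ Carol: 08:45-11:30, 17:00-19:00.
Oona ∩ Rosa ∩ Elena ∩ Carol ∩ Rina: 08:45-11:30, 17:15-19:00.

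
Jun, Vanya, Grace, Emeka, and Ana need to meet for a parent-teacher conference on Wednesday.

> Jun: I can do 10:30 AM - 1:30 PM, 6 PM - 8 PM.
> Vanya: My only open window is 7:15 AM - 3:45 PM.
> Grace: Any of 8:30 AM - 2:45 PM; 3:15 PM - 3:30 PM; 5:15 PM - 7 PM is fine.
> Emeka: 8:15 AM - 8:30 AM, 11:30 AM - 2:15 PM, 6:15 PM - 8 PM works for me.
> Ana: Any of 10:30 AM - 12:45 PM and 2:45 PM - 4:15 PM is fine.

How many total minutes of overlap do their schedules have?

75

Jun ∩ Vanya: 10:30-13:30.
Jun ∩ Vanya ∩ Grace: 10:30-13:30.
Jun ∩ Vanya ∩ Grace ∩ Emeka: 11:30-13:30.
Jun ∩ Vanya ∩ Grace ∩ Emeka ∩ Ana: 11:30-12:45.
That's a single block of 75 minutes.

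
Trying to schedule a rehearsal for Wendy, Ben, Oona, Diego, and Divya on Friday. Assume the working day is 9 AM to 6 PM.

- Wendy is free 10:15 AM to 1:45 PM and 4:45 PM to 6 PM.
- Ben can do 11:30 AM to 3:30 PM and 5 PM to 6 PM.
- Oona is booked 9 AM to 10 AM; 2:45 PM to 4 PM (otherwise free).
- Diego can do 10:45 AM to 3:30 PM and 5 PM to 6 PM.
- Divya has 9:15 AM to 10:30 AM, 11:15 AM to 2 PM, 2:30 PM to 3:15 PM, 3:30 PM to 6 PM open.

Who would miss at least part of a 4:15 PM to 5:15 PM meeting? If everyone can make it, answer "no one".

Wendy free: 10:15-13:45, 16:45-18:00.
Ben free: 11:30-15:30, 17:00-18:00.
Oona free: 10:00-14:45, 16:00-18:00 (invert busy blocks within the working day).
Diego free: 10:45-15:30, 17:00-18:00.
Divya free: 09:15-10:30, 11:15-14:00, 14:30-15:15, 15:30-18:00.
Wendy: not fully free for 16:15-17:15. Ben: not fully free for 16:15-17:15. Oona: free for 16:15-17:15. Diego: not fully free for 16:15-17:15. Divya: free for 16:15-17:15.

Ben, Diego, Wendy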